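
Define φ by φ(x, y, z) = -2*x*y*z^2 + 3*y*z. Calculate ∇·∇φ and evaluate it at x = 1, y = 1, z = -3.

∂²φ/∂x² = 0
∂²φ/∂y² = 0
∂²φ/∂z² = -4*x*y
∇²φ = -4*x*y
At (1, 1, -3): -4.

-4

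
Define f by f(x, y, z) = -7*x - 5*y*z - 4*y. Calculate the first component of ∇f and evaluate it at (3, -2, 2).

(∇f)_1 = ∂f/∂x = -7
At (3, -2, 2): -7.

-7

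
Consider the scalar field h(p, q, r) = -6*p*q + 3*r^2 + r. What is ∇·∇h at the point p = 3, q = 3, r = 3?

6

∂²h/∂p² = 0
∂²h/∂q² = 0
∂²h/∂r² = 6
∇²h = 6
At (3, 3, 3): 6.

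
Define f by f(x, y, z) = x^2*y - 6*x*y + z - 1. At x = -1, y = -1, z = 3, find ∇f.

(8, 7, 1)

∂f/∂x = 2*x*y - 6*y
∂f/∂y = x^2 - 6*x
∂f/∂z = 1
∇f = (2*x*y - 6*y, x^2 - 6*x, 1)
At (-1, -1, 3): (8, 7, 1).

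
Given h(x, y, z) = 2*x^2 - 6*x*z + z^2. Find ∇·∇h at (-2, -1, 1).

6

∂²h/∂x² = 4
∂²h/∂y² = 0
∂²h/∂z² = 2
∇²h = 6
At (-2, -1, 1): 6.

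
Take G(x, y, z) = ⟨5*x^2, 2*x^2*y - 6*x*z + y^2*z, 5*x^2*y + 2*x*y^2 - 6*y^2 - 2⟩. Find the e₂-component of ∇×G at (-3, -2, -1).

-68

(∇×G)_2 = ∂G₁/∂z − ∂G₃/∂x
= 0 − (10*x*y + 2*y^2)
= -10*x*y - 2*y^2
At (-3, -2, -1): -68.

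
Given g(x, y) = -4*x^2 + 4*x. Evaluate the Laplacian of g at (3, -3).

-8

∂²g/∂x² = -8
∂²g/∂y² = 0
∇²g = -8
At (3, -3): -8.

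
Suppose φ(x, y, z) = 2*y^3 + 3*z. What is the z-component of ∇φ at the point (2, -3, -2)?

3

(∇φ)_3 = ∂φ/∂z = 3
At (2, -3, -2): 3.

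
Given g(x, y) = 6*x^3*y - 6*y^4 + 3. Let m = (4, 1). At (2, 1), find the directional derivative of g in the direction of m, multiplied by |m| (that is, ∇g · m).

312

∂g/∂x = 18*x^2*y
∂g/∂y = 6*x^3 - 24*y^3
∇g at (2, 1) = (72, 24)
∇g · m = (72)(4) + (24)(1) = 312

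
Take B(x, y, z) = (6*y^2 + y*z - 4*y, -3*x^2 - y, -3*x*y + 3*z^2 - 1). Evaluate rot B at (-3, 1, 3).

(∇×B)₁ = ∂B₃/∂y − ∂B₂/∂z = -3*x
(∇×B)₂ = ∂B₁/∂z − ∂B₃/∂x = 4*y
(∇×B)₃ = ∂B₂/∂x − ∂B₁/∂y = -6*x - 12*y - z + 4
∇×B = (-3*x, 4*y, -6*x - 12*y - z + 4)
At (-3, 1, 3): (9, 4, 7).

(9, 4, 7)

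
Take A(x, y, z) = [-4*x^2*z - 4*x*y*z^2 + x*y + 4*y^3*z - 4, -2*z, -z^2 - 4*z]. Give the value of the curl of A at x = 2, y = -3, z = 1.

(∇×A)₁ = ∂A₃/∂y − ∂A₂/∂z = 2
(∇×A)₂ = ∂A₁/∂z − ∂A₃/∂x = -4*x^2 - 8*x*y*z + 4*y^3
(∇×A)₃ = ∂A₂/∂x − ∂A₁/∂y = 4*x*z^2 - x - 12*y^2*z
∇×A = (2, -4*x^2 - 8*x*y*z + 4*y^3, 4*x*z^2 - x - 12*y^2*z)
At (2, -3, 1): (2, -76, -102).

(2, -76, -102)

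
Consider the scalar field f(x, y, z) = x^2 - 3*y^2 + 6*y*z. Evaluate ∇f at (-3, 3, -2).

∂f/∂x = 2*x
∂f/∂y = -6*y + 6*z
∂f/∂z = 6*y
∇f = (2*x, -6*y + 6*z, 6*y)
At (-3, 3, -2): (-6, -30, 18).

(-6, -30, 18)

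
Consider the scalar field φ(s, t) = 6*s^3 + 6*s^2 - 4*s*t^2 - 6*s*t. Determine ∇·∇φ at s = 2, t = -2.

68

∂²φ/∂s² = 12*(3*s + 1)
∂²φ/∂t² = -8*s
∇²φ = 28*s + 12
At (2, -2): 68.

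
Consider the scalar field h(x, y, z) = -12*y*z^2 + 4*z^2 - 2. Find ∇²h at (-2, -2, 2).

56

∂²h/∂x² = 0
∂²h/∂y² = 0
∂²h/∂z² = 8*(-3*y + 1)
∇²h = -24*y + 8
At (-2, -2, 2): 56.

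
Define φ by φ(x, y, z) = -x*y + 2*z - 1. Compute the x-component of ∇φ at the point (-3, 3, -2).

-3

(∇φ)_1 = ∂φ/∂x = -y
At (-3, 3, -2): -3.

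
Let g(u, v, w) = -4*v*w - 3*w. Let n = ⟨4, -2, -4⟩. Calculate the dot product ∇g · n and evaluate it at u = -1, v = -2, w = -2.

-36

∂g/∂u = 0
∂g/∂v = -4*w
∂g/∂w = -4*v - 3
∇g at (-1, -2, -2) = (0, 8, 5)
∇g · n = (0)(4) + (8)(-2) + (5)(-4) = -36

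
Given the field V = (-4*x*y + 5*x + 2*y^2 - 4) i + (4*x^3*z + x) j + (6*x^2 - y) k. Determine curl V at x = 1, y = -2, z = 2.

(-5, -12, 37)

(∇×V)₁ = ∂V₃/∂y − ∂V₂/∂z = -4*x^3 - 1
(∇×V)₂ = ∂V₁/∂z − ∂V₃/∂x = -12*x
(∇×V)₃ = ∂V₂/∂x − ∂V₁/∂y = 12*x^2*z + 4*x - 4*y + 1
∇×V = (-4*x^3 - 1, -12*x, 12*x^2*z + 4*x - 4*y + 1)
At (1, -2, 2): (-5, -12, 37).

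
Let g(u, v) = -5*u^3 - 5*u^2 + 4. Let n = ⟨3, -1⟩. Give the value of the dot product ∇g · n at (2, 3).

-240

∂g/∂u = -15*u^2 - 10*u
∂g/∂v = 0
∇g at (2, 3) = (-80, 0)
∇g · n = (-80)(3) + (0)(-1) = -240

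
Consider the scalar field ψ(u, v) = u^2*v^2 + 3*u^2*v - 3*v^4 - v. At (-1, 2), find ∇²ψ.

∂²ψ/∂u² = 2*v*(v + 3)
∂²ψ/∂v² = 2*(u^2 - 18*v^2)
∇²ψ = 2*u^2 - 34*v^2 + 6*v
At (-1, 2): -122.

-122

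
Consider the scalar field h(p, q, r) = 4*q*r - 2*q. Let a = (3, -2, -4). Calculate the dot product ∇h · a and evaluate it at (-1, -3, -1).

60

∂h/∂p = 0
∂h/∂q = 4*r - 2
∂h/∂r = 4*q
∇h at (-1, -3, -1) = (0, -6, -12)
∇h · a = (0)(3) + (-6)(-2) + (-12)(-4) = 60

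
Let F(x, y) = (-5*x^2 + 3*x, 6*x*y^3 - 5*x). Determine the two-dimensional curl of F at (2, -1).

-11

∂F₂/∂x = 6*y^3 - 5
∂F₁/∂y = 0
Scalar curl = 6*y^3 - 5
At (2, -1): -11.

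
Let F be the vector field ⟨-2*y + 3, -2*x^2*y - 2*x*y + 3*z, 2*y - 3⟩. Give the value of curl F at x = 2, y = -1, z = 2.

(-1, 0, 12)

(∇×F)₁ = ∂F₃/∂y − ∂F₂/∂z = -1
(∇×F)₂ = ∂F₁/∂z − ∂F₃/∂x = 0
(∇×F)₃ = ∂F₂/∂x − ∂F₁/∂y = -4*x*y - 2*y + 2
∇×F = (-1, 0, -4*x*y - 2*y + 2)
At (2, -1, 2): (-1, 0, 12).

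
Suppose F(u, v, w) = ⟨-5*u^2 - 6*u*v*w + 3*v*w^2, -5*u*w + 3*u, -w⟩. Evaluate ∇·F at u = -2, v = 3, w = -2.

55

∂F₁/∂u = -10*u - 6*v*w
∂F₂/∂v = 0
∂F₃/∂w = -1
∇·F = -10*u - 6*v*w - 1
At (-2, 3, -2): 55.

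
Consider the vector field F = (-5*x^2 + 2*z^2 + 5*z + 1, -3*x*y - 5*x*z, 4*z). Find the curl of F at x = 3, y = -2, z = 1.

(15, 9, 1)

(∇×F)₁ = ∂F₃/∂y − ∂F₂/∂z = 5*x
(∇×F)₂ = ∂F₁/∂z − ∂F₃/∂x = 4*z + 5
(∇×F)₃ = ∂F₂/∂x − ∂F₁/∂y = -3*y - 5*z
∇×F = (5*x, 4*z + 5, -3*y - 5*z)
At (3, -2, 1): (15, 9, 1).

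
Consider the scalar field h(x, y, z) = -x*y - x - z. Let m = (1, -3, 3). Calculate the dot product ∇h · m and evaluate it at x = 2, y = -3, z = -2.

∂h/∂x = -y - 1
∂h/∂y = -x
∂h/∂z = -1
∇h at (2, -3, -2) = (2, -2, -1)
∇h · m = (2)(1) + (-2)(-3) + (-1)(3) = 5

5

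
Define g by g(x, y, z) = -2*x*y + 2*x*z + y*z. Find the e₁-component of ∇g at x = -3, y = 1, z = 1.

0

(∇g)_1 = ∂g/∂x = -2*y + 2*z
At (-3, 1, 1): 0.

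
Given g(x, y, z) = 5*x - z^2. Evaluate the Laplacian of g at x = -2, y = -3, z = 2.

∂²g/∂x² = 0
∂²g/∂y² = 0
∂²g/∂z² = -2
∇²g = -2
At (-2, -3, 2): -2.

-2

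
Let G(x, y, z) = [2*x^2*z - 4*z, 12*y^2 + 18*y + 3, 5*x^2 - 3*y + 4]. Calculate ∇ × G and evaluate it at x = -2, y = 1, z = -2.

(∇×G)₁ = ∂G₃/∂y − ∂G₂/∂z = -3
(∇×G)₂ = ∂G₁/∂z − ∂G₃/∂x = 2*x^2 - 10*x - 4
(∇×G)₃ = ∂G₂/∂x − ∂G₁/∂y = 0
∇×G = (-3, 2*x^2 - 10*x - 4, 0)
At (-2, 1, -2): (-3, 24, 0).

(-3, 24, 0)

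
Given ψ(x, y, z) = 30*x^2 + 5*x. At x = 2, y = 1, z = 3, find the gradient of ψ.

(125, 0, 0)

∂ψ/∂x = 60*x + 5
∂ψ/∂y = 0
∂ψ/∂z = 0
∇ψ = (60*x + 5, 0, 0)
At (2, 1, 3): (125, 0, 0).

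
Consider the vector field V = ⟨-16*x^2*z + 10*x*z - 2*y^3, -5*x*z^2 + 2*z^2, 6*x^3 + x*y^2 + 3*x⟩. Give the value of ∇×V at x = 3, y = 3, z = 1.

(∇×V)₁ = ∂V₃/∂y − ∂V₂/∂z = 2*x*y + 10*x*z - 4*z
(∇×V)₂ = ∂V₁/∂z − ∂V₃/∂x = -34*x^2 + 10*x - y^2 - 3
(∇×V)₃ = ∂V₂/∂x − ∂V₁/∂y = 6*y^2 - 5*z^2
∇×V = (2*x*y + 10*x*z - 4*z, -34*x^2 + 10*x - y^2 - 3, 6*y^2 - 5*z^2)
At (3, 3, 1): (44, -288, 49).

(44, -288, 49)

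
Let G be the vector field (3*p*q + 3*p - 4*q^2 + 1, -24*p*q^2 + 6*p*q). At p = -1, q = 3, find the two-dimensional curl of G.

-171

∂G₂/∂p = -24*q^2 + 6*q
∂G₁/∂q = 3*p - 8*q
Scalar curl = -3*p - 24*q^2 + 14*q
At (-1, 3): -171.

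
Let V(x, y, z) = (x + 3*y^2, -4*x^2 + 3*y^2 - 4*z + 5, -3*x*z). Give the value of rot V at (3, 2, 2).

(∇×V)₁ = ∂V₃/∂y − ∂V₂/∂z = 4
(∇×V)₂ = ∂V₁/∂z − ∂V₃/∂x = 3*z
(∇×V)₃ = ∂V₂/∂x − ∂V₁/∂y = -8*x - 6*y
∇×V = (4, 3*z, -8*x - 6*y)
At (3, 2, 2): (4, 6, -36).

(4, 6, -36)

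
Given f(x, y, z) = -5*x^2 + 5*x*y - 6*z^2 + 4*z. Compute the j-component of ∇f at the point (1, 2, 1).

5

(∇f)_2 = ∂f/∂y = 5*x
At (1, 2, 1): 5.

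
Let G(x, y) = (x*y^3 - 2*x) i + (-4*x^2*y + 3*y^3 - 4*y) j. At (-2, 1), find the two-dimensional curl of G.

22

∂G₂/∂x = -8*x*y
∂G₁/∂y = 3*x*y^2
Scalar curl = -3*x*y^2 - 8*x*y
At (-2, 1): 22.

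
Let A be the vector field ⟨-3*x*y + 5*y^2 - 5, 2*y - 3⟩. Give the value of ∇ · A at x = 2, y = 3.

∂A₁/∂x = -3*y
∂A₂/∂y = 2
∇·A = -3*y + 2
At (2, 3): -7.

-7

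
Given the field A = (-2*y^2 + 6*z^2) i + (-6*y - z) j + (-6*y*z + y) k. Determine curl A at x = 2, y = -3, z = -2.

(∇×A)₁ = ∂A₃/∂y − ∂A₂/∂z = -6*z + 2
(∇×A)₂ = ∂A₁/∂z − ∂A₃/∂x = 12*z
(∇×A)₃ = ∂A₂/∂x − ∂A₁/∂y = 4*y
∇×A = (-6*z + 2, 12*z, 4*y)
At (2, -3, -2): (14, -24, -12).

(14, -24, -12)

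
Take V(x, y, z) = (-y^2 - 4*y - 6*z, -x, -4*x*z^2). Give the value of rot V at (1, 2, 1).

(0, -2, 7)

(∇×V)₁ = ∂V₃/∂y − ∂V₂/∂z = 0
(∇×V)₂ = ∂V₁/∂z − ∂V₃/∂x = 4*z^2 - 6
(∇×V)₃ = ∂V₂/∂x − ∂V₁/∂y = 2*y + 3
∇×V = (0, 4*z^2 - 6, 2*y + 3)
At (1, 2, 1): (0, -2, 7).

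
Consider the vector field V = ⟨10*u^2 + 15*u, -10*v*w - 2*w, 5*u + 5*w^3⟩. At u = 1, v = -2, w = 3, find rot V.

(∇×V)₁ = ∂V₃/∂v − ∂V₂/∂w = 10*v + 2
(∇×V)₂ = ∂V₁/∂w − ∂V₃/∂u = -5
(∇×V)₃ = ∂V₂/∂u − ∂V₁/∂v = 0
∇×V = (10*v + 2, -5, 0)
At (1, -2, 3): (-18, -5, 0).

(-18, -5, 0)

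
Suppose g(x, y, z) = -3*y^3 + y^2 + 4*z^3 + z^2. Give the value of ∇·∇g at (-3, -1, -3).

∂²g/∂x² = 0
∂²g/∂y² = 2*(-9*y + 1)
∂²g/∂z² = 2*(12*z + 1)
∇²g = -18*y + 24*z + 4
At (-3, -1, -3): -50.

-50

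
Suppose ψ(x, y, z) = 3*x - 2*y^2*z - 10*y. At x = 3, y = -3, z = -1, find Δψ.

4

∂²ψ/∂x² = 0
∂²ψ/∂y² = -4*z
∂²ψ/∂z² = 0
∇²ψ = -4*z
At (3, -3, -1): 4.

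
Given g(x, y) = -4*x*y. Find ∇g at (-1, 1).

(-4, 4)

∂g/∂x = -4*y
∂g/∂y = -4*x
∇g = (-4*y, -4*x)
At (-1, 1): (-4, 4).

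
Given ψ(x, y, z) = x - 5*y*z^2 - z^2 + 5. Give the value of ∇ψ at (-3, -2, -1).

(1, -5, -18)

∂ψ/∂x = 1
∂ψ/∂y = -5*z^2
∂ψ/∂z = -10*y*z - 2*z
∇ψ = (1, -5*z^2, -10*y*z - 2*z)
At (-3, -2, -1): (1, -5, -18).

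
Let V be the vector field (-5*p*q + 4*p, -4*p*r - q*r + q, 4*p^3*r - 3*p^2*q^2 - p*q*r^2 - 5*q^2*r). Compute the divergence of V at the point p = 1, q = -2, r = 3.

∂V₁/∂p = -5*q + 4
∂V₂/∂q = -r + 1
∂V₃/∂r = 4*p^3 - 2*p*q*r - 5*q^2
∇·V = 4*p^3 - 2*p*q*r - 5*q^2 - 5*q - r + 5
At (1, -2, 3): 8.

8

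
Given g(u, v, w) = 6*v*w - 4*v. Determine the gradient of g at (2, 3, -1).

∂g/∂u = 0
∂g/∂v = 6*w - 4
∂g/∂w = 6*v
∇g = (0, 6*w - 4, 6*v)
At (2, 3, -1): (0, -10, 18).

(0, -10, 18)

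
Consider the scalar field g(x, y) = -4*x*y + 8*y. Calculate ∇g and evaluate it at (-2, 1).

(-4, 16)

∂g/∂x = -4*y
∂g/∂y = -4*x + 8
∇g = (-4*y, -4*x + 8)
At (-2, 1): (-4, 16).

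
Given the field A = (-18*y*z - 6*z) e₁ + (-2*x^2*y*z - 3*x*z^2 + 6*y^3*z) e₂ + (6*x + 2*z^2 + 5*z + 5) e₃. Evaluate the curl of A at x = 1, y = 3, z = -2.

(-168, -66, -24)

(∇×A)₁ = ∂A₃/∂y − ∂A₂/∂z = 2*x^2*y + 6*x*z - 6*y^3
(∇×A)₂ = ∂A₁/∂z − ∂A₃/∂x = -18*y - 12
(∇×A)₃ = ∂A₂/∂x − ∂A₁/∂y = -4*x*y*z - 3*z^2 + 18*z
∇×A = (2*x^2*y + 6*x*z - 6*y^3, -18*y - 12, -4*x*y*z - 3*z^2 + 18*z)
At (1, 3, -2): (-168, -66, -24).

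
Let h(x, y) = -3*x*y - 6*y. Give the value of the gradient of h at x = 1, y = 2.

(-6, -9)

∂h/∂x = -3*y
∂h/∂y = -3*x - 6
∇h = (-3*y, -3*x - 6)
At (1, 2): (-6, -9).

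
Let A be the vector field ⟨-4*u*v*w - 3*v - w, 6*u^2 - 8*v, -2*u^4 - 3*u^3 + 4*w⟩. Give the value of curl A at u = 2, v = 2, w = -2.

(∇×A)₁ = ∂A₃/∂v − ∂A₂/∂w = 0
(∇×A)₂ = ∂A₁/∂w − ∂A₃/∂u = 8*u^3 + 9*u^2 - 4*u*v - 1
(∇×A)₃ = ∂A₂/∂u − ∂A₁/∂v = 4*u*w + 12*u + 3
∇×A = (0, 8*u^3 + 9*u^2 - 4*u*v - 1, 4*u*w + 12*u + 3)
At (2, 2, -2): (0, 83, 11).

(0, 83, 11)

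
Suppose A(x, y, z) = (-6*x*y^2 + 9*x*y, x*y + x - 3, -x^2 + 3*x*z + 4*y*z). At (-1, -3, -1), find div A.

-97

∂A₁/∂x = -6*y^2 + 9*y
∂A₂/∂y = x
∂A₃/∂z = 3*x + 4*y
∇·A = 4*x - 6*y^2 + 13*y
At (-1, -3, -1): -97.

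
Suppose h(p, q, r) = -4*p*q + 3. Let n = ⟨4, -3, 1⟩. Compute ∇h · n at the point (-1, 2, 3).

-44

∂h/∂p = -4*q
∂h/∂q = -4*p
∂h/∂r = 0
∇h at (-1, 2, 3) = (-8, 4, 0)
∇h · n = (-8)(4) + (4)(-3) + (0)(1) = -44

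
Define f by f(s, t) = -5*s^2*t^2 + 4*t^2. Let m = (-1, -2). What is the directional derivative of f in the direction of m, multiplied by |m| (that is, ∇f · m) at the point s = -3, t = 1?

134

∂f/∂s = -10*s*t^2
∂f/∂t = -10*s^2*t + 8*t
∇f at (-3, 1) = (30, -82)
∇f · m = (30)(-1) + (-82)(-2) = 134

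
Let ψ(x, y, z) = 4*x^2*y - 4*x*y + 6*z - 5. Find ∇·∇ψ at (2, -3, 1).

∂²ψ/∂x² = 8*y
∂²ψ/∂y² = 0
∂²ψ/∂z² = 0
∇²ψ = 8*y
At (2, -3, 1): -24.

-24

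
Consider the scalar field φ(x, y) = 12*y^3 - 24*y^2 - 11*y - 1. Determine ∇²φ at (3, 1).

24

∂²φ/∂x² = 0
∂²φ/∂y² = 24*(3*y - 2)
∇²φ = 72*y - 48
At (3, 1): 24.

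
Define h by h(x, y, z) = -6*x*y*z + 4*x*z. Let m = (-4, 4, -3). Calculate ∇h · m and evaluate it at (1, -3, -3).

270

∂h/∂x = -6*y*z + 4*z
∂h/∂y = -6*x*z
∂h/∂z = -6*x*y + 4*x
∇h at (1, -3, -3) = (-66, 18, 22)
∇h · m = (-66)(-4) + (18)(4) + (22)(-3) = 270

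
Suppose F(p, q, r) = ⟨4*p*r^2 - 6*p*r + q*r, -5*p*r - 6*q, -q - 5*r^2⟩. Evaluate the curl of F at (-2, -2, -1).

(-11, 26, 6)

(∇×F)₁ = ∂F₃/∂q − ∂F₂/∂r = 5*p - 1
(∇×F)₂ = ∂F₁/∂r − ∂F₃/∂p = 8*p*r - 6*p + q
(∇×F)₃ = ∂F₂/∂p − ∂F₁/∂q = -6*r
∇×F = (5*p - 1, 8*p*r - 6*p + q, -6*r)
At (-2, -2, -1): (-11, 26, 6).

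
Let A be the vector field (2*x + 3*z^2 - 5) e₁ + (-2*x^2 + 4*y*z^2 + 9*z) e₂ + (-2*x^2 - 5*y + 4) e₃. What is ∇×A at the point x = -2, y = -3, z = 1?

(10, -2, 8)

(∇×A)₁ = ∂A₃/∂y − ∂A₂/∂z = -8*y*z - 14
(∇×A)₂ = ∂A₁/∂z − ∂A₃/∂x = 4*x + 6*z
(∇×A)₃ = ∂A₂/∂x − ∂A₁/∂y = -4*x
∇×A = (-8*y*z - 14, 4*x + 6*z, -4*x)
At (-2, -3, 1): (10, -2, 8).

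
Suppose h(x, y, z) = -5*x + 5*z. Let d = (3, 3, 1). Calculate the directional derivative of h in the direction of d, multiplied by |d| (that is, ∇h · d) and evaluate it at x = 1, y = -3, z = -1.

∂h/∂x = -5
∂h/∂y = 0
∂h/∂z = 5
∇h at (1, -3, -1) = (-5, 0, 5)
∇h · d = (-5)(3) + (0)(3) + (5)(1) = -10

-10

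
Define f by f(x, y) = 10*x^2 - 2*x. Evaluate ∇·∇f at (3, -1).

∂²f/∂x² = 20
∂²f/∂y² = 0
∇²f = 20
At (3, -1): 20.

20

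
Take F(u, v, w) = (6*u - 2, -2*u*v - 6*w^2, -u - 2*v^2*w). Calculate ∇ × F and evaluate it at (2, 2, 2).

(8, 1, -4)

(∇×F)₁ = ∂F₃/∂v − ∂F₂/∂w = -4*v*w + 12*w
(∇×F)₂ = ∂F₁/∂w − ∂F₃/∂u = 1
(∇×F)₃ = ∂F₂/∂u − ∂F₁/∂v = -2*v
∇×F = (-4*v*w + 12*w, 1, -2*v)
At (2, 2, 2): (8, 1, -4).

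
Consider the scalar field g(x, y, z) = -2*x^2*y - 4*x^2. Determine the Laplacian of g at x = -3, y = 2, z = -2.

-16

∂²g/∂x² = -4*(y + 2)
∂²g/∂y² = 0
∂²g/∂z² = 0
∇²g = -4*y - 8
At (-3, 2, -2): -16.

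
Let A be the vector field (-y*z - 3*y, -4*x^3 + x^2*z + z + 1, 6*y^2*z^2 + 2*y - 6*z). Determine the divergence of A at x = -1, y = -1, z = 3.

∂A₁/∂x = 0
∂A₂/∂y = 0
∂A₃/∂z = 12*y^2*z - 6
∇·A = 12*y^2*z - 6
At (-1, -1, 3): 30.

30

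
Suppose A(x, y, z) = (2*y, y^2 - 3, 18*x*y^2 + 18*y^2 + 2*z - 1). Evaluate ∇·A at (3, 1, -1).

∂A₁/∂x = 0
∂A₂/∂y = 2*y
∂A₃/∂z = 2
∇·A = 2*y + 2
At (3, 1, -1): 4.

4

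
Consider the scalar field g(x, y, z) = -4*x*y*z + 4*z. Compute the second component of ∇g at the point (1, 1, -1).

4

(∇g)_2 = ∂g/∂y = -4*x*z
At (1, 1, -1): 4.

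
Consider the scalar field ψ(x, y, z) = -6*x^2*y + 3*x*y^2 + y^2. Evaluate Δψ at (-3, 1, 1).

∂²ψ/∂x² = -12*y
∂²ψ/∂y² = 2*(3*x + 1)
∂²ψ/∂z² = 0
∇²ψ = 6*x - 12*y + 2
At (-3, 1, 1): -28.

-28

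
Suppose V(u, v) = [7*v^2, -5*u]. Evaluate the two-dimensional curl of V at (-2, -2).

∂V₂/∂u = -5
∂V₁/∂v = 14*v
Scalar curl = -14*v - 5
At (-2, -2): 23.

23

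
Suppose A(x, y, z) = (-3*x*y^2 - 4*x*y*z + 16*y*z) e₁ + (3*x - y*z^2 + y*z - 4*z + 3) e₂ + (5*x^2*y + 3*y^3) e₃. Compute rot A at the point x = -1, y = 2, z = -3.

(∇×A)₁ = ∂A₃/∂y − ∂A₂/∂z = 5*x^2 + 9*y^2 + 2*y*z - y + 4
(∇×A)₂ = ∂A₁/∂z − ∂A₃/∂x = -14*x*y + 16*y
(∇×A)₃ = ∂A₂/∂x − ∂A₁/∂y = 6*x*y + 4*x*z - 16*z + 3
∇×A = (5*x^2 + 9*y^2 + 2*y*z - y + 4, -14*x*y + 16*y, 6*x*y + 4*x*z - 16*z + 3)
At (-1, 2, -3): (31, 60, 51).

(31, 60, 51)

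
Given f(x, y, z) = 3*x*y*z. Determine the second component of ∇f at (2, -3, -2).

(∇f)_2 = ∂f/∂y = 3*x*z
At (2, -3, -2): -12.

-12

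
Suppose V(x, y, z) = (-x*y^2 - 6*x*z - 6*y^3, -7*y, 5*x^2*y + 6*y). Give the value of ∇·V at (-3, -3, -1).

∂V₁/∂x = -y^2 - 6*z
∂V₂/∂y = -7
∂V₃/∂z = 0
∇·V = -y^2 - 6*z - 7
At (-3, -3, -1): -10.

-10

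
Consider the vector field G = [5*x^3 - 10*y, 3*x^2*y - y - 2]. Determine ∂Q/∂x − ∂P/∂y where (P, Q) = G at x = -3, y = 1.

-8

∂G₂/∂x = 6*x*y
∂G₁/∂y = -10
Scalar curl = 6*x*y + 10
At (-3, 1): -8.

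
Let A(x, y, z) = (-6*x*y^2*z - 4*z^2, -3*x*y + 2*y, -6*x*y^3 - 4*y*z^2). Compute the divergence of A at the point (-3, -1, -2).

∂A₁/∂x = -6*y^2*z
∂A₂/∂y = -3*x + 2
∂A₃/∂z = -8*y*z
∇·A = -3*x - 6*y^2*z - 8*y*z + 2
At (-3, -1, -2): 7.

7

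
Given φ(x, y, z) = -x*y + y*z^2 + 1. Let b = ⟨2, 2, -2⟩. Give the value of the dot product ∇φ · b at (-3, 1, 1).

∂φ/∂x = -y
∂φ/∂y = -x + z^2
∂φ/∂z = 2*y*z
∇φ at (-3, 1, 1) = (-1, 4, 2)
∇φ · b = (-1)(2) + (4)(2) + (2)(-2) = 2

2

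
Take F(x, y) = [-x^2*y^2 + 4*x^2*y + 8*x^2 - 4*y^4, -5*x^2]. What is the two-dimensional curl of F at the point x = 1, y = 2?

∂F₂/∂x = -10*x
∂F₁/∂y = -2*x^2*y + 4*x^2 - 16*y^3
Scalar curl = 2*x^2*y - 4*x^2 - 10*x + 16*y^3
At (1, 2): 118.

118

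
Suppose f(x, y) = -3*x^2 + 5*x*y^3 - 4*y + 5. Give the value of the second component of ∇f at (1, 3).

131

(∇f)_2 = ∂f/∂y = 15*x*y^2 - 4
At (1, 3): 131.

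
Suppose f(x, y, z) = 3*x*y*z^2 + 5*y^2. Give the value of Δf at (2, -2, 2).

∂²f/∂x² = 0
∂²f/∂y² = 10
∂²f/∂z² = 6*x*y
∇²f = 6*x*y + 10
At (2, -2, 2): -14.

-14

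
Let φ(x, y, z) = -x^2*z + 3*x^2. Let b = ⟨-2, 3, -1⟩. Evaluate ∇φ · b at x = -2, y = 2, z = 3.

∂φ/∂x = -2*x*z + 6*x
∂φ/∂y = 0
∂φ/∂z = -x^2
∇φ at (-2, 2, 3) = (0, 0, -4)
∇φ · b = (0)(-2) + (0)(3) + (-4)(-1) = 4

4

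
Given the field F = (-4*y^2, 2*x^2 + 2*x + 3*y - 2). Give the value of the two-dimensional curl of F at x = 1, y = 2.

∂F₂/∂x = 4*x + 2
∂F₁/∂y = -8*y
Scalar curl = 4*x + 8*y + 2
At (1, 2): 22.

22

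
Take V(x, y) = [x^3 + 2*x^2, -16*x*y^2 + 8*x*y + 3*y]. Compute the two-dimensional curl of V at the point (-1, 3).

∂V₂/∂x = -16*y^2 + 8*y
∂V₁/∂y = 0
Scalar curl = -16*y^2 + 8*y
At (-1, 3): -120.

-120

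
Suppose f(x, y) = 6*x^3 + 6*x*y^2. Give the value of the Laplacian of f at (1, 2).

∂²f/∂x² = 36*x
∂²f/∂y² = 12*x
∇²f = 48*x
At (1, 2): 48.

48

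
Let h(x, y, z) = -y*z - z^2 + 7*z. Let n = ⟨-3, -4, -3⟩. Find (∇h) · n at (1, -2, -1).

∂h/∂x = 0
∂h/∂y = -z
∂h/∂z = -y - 2*z + 7
∇h at (1, -2, -1) = (0, 1, 11)
∇h · n = (0)(-3) + (1)(-4) + (11)(-3) = -37

-37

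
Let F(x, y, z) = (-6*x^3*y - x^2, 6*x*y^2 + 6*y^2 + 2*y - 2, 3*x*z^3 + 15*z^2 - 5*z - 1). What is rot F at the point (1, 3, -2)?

(0, 24, 60)

(∇×F)₁ = ∂F₃/∂y − ∂F₂/∂z = 0
(∇×F)₂ = ∂F₁/∂z − ∂F₃/∂x = -3*z^3
(∇×F)₃ = ∂F₂/∂x − ∂F₁/∂y = 6*x^3 + 6*y^2
∇×F = (0, -3*z^3, 6*x^3 + 6*y^2)
At (1, 3, -2): (0, 24, 60).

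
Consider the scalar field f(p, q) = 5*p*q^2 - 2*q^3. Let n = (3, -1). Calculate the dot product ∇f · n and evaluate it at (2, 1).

1

∂f/∂p = 5*q^2
∂f/∂q = 10*p*q - 6*q^2
∇f at (2, 1) = (5, 14)
∇f · n = (5)(3) + (14)(-1) = 1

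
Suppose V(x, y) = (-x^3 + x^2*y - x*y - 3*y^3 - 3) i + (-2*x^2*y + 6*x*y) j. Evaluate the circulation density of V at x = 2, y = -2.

38

∂V₂/∂x = -4*x*y + 6*y
∂V₁/∂y = x^2 - x - 9*y^2
Scalar curl = -x^2 - 4*x*y + x + 9*y^2 + 6*y
At (2, -2): 38.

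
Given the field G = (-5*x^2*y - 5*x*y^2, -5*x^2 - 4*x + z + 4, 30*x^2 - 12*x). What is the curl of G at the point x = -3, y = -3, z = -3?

(∇×G)₁ = ∂G₃/∂y − ∂G₂/∂z = -1
(∇×G)₂ = ∂G₁/∂z − ∂G₃/∂x = -60*x + 12
(∇×G)₃ = ∂G₂/∂x − ∂G₁/∂y = 5*x^2 + 10*x*y - 10*x - 4
∇×G = (-1, -60*x + 12, 5*x^2 + 10*x*y - 10*x - 4)
At (-3, -3, -3): (-1, 192, 161).

(-1, 192, 161)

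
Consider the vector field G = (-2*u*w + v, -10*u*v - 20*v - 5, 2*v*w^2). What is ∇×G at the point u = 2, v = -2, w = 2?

(∇×G)₁ = ∂G₃/∂v − ∂G₂/∂w = 2*w^2
(∇×G)₂ = ∂G₁/∂w − ∂G₃/∂u = -2*u
(∇×G)₃ = ∂G₂/∂u − ∂G₁/∂v = -10*v - 1
∇×G = (2*w^2, -2*u, -10*v - 1)
At (2, -2, 2): (8, -4, 19).

(8, -4, 19)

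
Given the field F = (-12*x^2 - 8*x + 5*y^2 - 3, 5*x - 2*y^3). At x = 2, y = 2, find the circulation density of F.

-15

∂F₂/∂x = 5
∂F₁/∂y = 10*y
Scalar curl = -10*y + 5
At (2, 2): -15.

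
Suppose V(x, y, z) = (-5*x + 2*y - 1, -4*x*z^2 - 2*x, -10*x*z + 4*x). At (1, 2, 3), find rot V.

(∇×V)₁ = ∂V₃/∂y − ∂V₂/∂z = 8*x*z
(∇×V)₂ = ∂V₁/∂z − ∂V₃/∂x = 10*z - 4
(∇×V)₃ = ∂V₂/∂x − ∂V₁/∂y = -4*z^2 - 4
∇×V = (8*x*z, 10*z - 4, -4*z^2 - 4)
At (1, 2, 3): (24, 26, -40).

(24, 26, -40)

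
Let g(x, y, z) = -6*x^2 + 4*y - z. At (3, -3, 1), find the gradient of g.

(-36, 4, -1)

∂g/∂x = -12*x
∂g/∂y = 4
∂g/∂z = -1
∇g = (-12*x, 4, -1)
At (3, -3, 1): (-36, 4, -1).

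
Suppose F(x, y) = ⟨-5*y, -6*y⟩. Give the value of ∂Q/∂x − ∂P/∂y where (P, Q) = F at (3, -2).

∂F₂/∂x = 0
∂F₁/∂y = -5
Scalar curl = 5
At (3, -2): 5.

5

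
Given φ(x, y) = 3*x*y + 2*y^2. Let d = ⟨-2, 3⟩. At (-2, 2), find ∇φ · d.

-6

∂φ/∂x = 3*y
∂φ/∂y = 3*x + 4*y
∇φ at (-2, 2) = (6, 2)
∇φ · d = (6)(-2) + (2)(3) = -6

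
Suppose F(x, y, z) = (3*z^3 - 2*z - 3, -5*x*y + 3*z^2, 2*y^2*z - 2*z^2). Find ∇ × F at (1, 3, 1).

(6, 7, -15)

(∇×F)₁ = ∂F₃/∂y − ∂F₂/∂z = 4*y*z - 6*z
(∇×F)₂ = ∂F₁/∂z − ∂F₃/∂x = 9*z^2 - 2
(∇×F)₃ = ∂F₂/∂x − ∂F₁/∂y = -5*y
∇×F = (4*y*z - 6*z, 9*z^2 - 2, -5*y)
At (1, 3, 1): (6, 7, -15).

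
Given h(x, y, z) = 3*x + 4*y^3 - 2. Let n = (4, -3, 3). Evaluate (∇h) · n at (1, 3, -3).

-312

∂h/∂x = 3
∂h/∂y = 12*y^2
∂h/∂z = 0
∇h at (1, 3, -3) = (3, 108, 0)
∇h · n = (3)(4) + (108)(-3) + (0)(3) = -312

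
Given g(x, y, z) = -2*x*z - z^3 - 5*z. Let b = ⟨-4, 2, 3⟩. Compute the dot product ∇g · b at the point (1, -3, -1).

∂g/∂x = -2*z
∂g/∂y = 0
∂g/∂z = -2*x - 3*z^2 - 5
∇g at (1, -3, -1) = (2, 0, -10)
∇g · b = (2)(-4) + (0)(2) + (-10)(3) = -38

-38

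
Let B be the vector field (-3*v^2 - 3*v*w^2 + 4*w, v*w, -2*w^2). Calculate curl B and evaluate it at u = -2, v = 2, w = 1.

(-2, -8, 15)

(∇×B)₁ = ∂B₃/∂v − ∂B₂/∂w = -v
(∇×B)₂ = ∂B₁/∂w − ∂B₃/∂u = -6*v*w + 4
(∇×B)₃ = ∂B₂/∂u − ∂B₁/∂v = 6*v + 3*w^2
∇×B = (-v, -6*v*w + 4, 6*v + 3*w^2)
At (-2, 2, 1): (-2, -8, 15).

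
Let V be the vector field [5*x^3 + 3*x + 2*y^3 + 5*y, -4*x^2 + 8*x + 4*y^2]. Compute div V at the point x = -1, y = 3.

∂V₁/∂x = 15*x^2 + 3
∂V₂/∂y = 8*y
∇·V = 15*x^2 + 8*y + 3
At (-1, 3): 42.

42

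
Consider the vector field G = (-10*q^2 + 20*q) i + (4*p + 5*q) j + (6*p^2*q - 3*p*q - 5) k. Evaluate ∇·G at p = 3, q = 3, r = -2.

∂G₁/∂p = 0
∂G₂/∂q = 5
∂G₃/∂r = 0
∇·G = 5
At (3, 3, -2): 5.

5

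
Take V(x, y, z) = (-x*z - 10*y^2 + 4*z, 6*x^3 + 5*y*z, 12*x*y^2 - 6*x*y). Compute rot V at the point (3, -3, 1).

(∇×V)₁ = ∂V₃/∂y − ∂V₂/∂z = 24*x*y - 6*x - 5*y
(∇×V)₂ = ∂V₁/∂z − ∂V₃/∂x = -x - 12*y^2 + 6*y + 4
(∇×V)₃ = ∂V₂/∂x − ∂V₁/∂y = 18*x^2 + 20*y
∇×V = (24*x*y - 6*x - 5*y, -x - 12*y^2 + 6*y + 4, 18*x^2 + 20*y)
At (3, -3, 1): (-219, -125, 102).

(-219, -125, 102)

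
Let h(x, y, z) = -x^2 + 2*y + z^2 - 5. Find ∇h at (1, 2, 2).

∂h/∂x = -2*x
∂h/∂y = 2
∂h/∂z = 2*z
∇h = (-2*x, 2, 2*z)
At (1, 2, 2): (-2, 2, 4).

(-2, 2, 4)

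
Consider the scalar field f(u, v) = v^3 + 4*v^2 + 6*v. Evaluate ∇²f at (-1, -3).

-10

∂²f/∂u² = 0
∂²f/∂v² = 2*(3*v + 4)
∇²f = 6*v + 8
At (-1, -3): -10.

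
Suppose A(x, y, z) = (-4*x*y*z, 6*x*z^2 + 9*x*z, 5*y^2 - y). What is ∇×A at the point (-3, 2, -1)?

(∇×A)₁ = ∂A₃/∂y − ∂A₂/∂z = -12*x*z - 9*x + 10*y - 1
(∇×A)₂ = ∂A₁/∂z − ∂A₃/∂x = -4*x*y
(∇×A)₃ = ∂A₂/∂x − ∂A₁/∂y = 4*x*z + 6*z^2 + 9*z
∇×A = (-12*x*z - 9*x + 10*y - 1, -4*x*y, 4*x*z + 6*z^2 + 9*z)
At (-3, 2, -1): (10, 24, 9).

(10, 24, 9)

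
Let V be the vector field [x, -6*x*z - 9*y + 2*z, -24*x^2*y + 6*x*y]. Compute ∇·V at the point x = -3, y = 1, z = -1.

∂V₁/∂x = 1
∂V₂/∂y = -9
∂V₃/∂z = 0
∇·V = -8
At (-3, 1, -1): -8.

-8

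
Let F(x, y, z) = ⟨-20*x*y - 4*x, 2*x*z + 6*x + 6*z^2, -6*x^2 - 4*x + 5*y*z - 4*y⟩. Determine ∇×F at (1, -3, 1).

(∇×F)₁ = ∂F₃/∂y − ∂F₂/∂z = -2*x - 7*z - 4
(∇×F)₂ = ∂F₁/∂z − ∂F₃/∂x = 12*x + 4
(∇×F)₃ = ∂F₂/∂x − ∂F₁/∂y = 20*x + 2*z + 6
∇×F = (-2*x - 7*z - 4, 12*x + 4, 20*x + 2*z + 6)
At (1, -3, 1): (-13, 16, 28).

(-13, 16, 28)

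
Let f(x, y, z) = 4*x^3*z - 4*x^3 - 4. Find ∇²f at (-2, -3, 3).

-96

∂²f/∂x² = 24*x*(z - 1)
∂²f/∂y² = 0
∂²f/∂z² = 0
∇²f = 24*x*z - 24*x
At (-2, -3, 3): -96.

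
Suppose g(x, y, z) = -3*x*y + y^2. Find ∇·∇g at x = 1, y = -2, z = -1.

∂²g/∂x² = 0
∂²g/∂y² = 2
∂²g/∂z² = 0
∇²g = 2
At (1, -2, -1): 2.

2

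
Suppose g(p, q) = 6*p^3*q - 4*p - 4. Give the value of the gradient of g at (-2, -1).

(-76, -48)

∂g/∂p = 18*p^2*q - 4
∂g/∂q = 6*p^3
∇g = (18*p^2*q - 4, 6*p^3)
At (-2, -1): (-76, -48).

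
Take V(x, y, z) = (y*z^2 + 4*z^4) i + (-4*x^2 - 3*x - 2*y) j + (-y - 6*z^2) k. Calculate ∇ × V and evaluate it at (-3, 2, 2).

(-1, 136, 17)

(∇×V)₁ = ∂V₃/∂y − ∂V₂/∂z = -1
(∇×V)₂ = ∂V₁/∂z − ∂V₃/∂x = 2*y*z + 16*z^3
(∇×V)₃ = ∂V₂/∂x − ∂V₁/∂y = -8*x - z^2 - 3
∇×V = (-1, 2*y*z + 16*z^3, -8*x - z^2 - 3)
At (-3, 2, 2): (-1, 136, 17).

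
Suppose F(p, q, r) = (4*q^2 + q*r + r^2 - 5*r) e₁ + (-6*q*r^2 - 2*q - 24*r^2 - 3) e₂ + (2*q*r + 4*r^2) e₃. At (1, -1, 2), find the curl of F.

(76, -2, 6)

(∇×F)₁ = ∂F₃/∂q − ∂F₂/∂r = 12*q*r + 50*r
(∇×F)₂ = ∂F₁/∂r − ∂F₃/∂p = q + 2*r - 5
(∇×F)₃ = ∂F₂/∂p − ∂F₁/∂q = -8*q - r
∇×F = (12*q*r + 50*r, q + 2*r - 5, -8*q - r)
At (1, -1, 2): (76, -2, 6).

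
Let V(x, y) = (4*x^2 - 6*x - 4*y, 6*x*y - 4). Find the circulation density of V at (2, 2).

∂V₂/∂x = 6*y
∂V₁/∂y = -4
Scalar curl = 6*y + 4
At (2, 2): 16.

16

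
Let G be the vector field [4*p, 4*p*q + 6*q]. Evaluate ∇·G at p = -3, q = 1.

∂G₁/∂p = 4
∂G₂/∂q = 4*p + 6
∇·G = 4*p + 10
At (-3, 1): -2.

-2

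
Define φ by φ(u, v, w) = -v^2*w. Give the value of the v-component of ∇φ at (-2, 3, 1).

-6

(∇φ)_2 = ∂φ/∂v = -2*v*w
At (-2, 3, 1): -6.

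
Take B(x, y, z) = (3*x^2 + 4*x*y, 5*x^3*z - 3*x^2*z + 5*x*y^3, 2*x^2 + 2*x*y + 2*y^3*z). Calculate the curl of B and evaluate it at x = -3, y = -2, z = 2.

(204, 16, 278)

(∇×B)₁ = ∂B₃/∂y − ∂B₂/∂z = -5*x^3 + 3*x^2 + 2*x + 6*y^2*z
(∇×B)₂ = ∂B₁/∂z − ∂B₃/∂x = -4*x - 2*y
(∇×B)₃ = ∂B₂/∂x − ∂B₁/∂y = 15*x^2*z - 6*x*z - 4*x + 5*y^3
∇×B = (-5*x^3 + 3*x^2 + 2*x + 6*y^2*z, -4*x - 2*y, 15*x^2*z - 6*x*z - 4*x + 5*y^3)
At (-3, -2, 2): (204, 16, 278).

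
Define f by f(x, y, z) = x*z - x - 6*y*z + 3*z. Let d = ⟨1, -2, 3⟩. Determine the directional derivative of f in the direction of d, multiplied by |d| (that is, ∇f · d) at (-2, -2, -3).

∂f/∂x = z - 1
∂f/∂y = -6*z
∂f/∂z = x - 6*y + 3
∇f at (-2, -2, -3) = (-4, 18, 13)
∇f · d = (-4)(1) + (18)(-2) + (13)(3) = -1

-1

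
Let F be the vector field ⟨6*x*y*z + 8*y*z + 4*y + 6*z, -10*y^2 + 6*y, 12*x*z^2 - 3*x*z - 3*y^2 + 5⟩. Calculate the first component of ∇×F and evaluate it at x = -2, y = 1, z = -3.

(∇×F)_1 = ∂F₃/∂y − ∂F₂/∂z
= -6*y − (0)
= -6*y
At (-2, 1, -3): -6.

-6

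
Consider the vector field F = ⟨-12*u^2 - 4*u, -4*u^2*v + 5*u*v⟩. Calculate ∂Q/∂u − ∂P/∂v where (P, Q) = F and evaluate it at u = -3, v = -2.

∂F₂/∂u = -8*u*v + 5*v
∂F₁/∂v = 0
Scalar curl = -8*u*v + 5*v
At (-3, -2): -58.

-58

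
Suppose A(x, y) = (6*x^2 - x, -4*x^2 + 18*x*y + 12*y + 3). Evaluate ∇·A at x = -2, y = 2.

∂A₁/∂x = 12*x - 1
∂A₂/∂y = 18*x + 12
∇·A = 30*x + 11
At (-2, 2): -49.

-49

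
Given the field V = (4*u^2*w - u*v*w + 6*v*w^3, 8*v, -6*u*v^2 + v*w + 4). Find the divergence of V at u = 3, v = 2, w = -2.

-34

∂V₁/∂u = 8*u*w - v*w
∂V₂/∂v = 8
∂V₃/∂w = v
∇·V = 8*u*w - v*w + v + 8
At (3, 2, -2): -34.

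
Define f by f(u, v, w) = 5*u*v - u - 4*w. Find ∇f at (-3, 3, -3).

∂f/∂u = 5*v - 1
∂f/∂v = 5*u
∂f/∂w = -4
∇f = (5*v - 1, 5*u, -4)
At (-3, 3, -3): (14, -15, -4).

(14, -15, -4)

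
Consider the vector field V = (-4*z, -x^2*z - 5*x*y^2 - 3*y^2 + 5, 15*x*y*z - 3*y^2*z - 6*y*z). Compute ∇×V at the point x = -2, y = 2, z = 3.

(∇×V)₁ = ∂V₃/∂y − ∂V₂/∂z = x^2 + 15*x*z - 6*y*z - 6*z
(∇×V)₂ = ∂V₁/∂z − ∂V₃/∂x = -15*y*z - 4
(∇×V)₃ = ∂V₂/∂x − ∂V₁/∂y = -2*x*z - 5*y^2
∇×V = (x^2 + 15*x*z - 6*y*z - 6*z, -15*y*z - 4, -2*x*z - 5*y^2)
At (-2, 2, 3): (-140, -94, -8).

(-140, -94, -8)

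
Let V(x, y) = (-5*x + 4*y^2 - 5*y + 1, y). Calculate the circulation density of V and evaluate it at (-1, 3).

-19

∂V₂/∂x = 0
∂V₁/∂y = 8*y - 5
Scalar curl = -8*y + 5
At (-1, 3): -19.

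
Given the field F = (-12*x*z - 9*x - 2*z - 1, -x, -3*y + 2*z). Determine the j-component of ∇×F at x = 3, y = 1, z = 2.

(∇×F)_2 = ∂F₁/∂z − ∂F₃/∂x
= -12*x - 2 − (0)
= -12*x - 2
At (3, 1, 2): -38.

-38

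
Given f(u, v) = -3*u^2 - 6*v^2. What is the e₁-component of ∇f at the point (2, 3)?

-12

(∇f)_1 = ∂f/∂u = -6*u
At (2, 3): -12.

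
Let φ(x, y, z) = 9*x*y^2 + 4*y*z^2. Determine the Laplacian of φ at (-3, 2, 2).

∂²φ/∂x² = 0
∂²φ/∂y² = 18*x
∂²φ/∂z² = 8*y
∇²φ = 18*x + 8*y
At (-3, 2, 2): -38.

-38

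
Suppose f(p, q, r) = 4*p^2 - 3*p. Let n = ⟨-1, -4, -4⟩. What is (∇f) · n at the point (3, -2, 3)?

-21

∂f/∂p = 8*p - 3
∂f/∂q = 0
∂f/∂r = 0
∇f at (3, -2, 3) = (21, 0, 0)
∇f · n = (21)(-1) + (0)(-4) + (0)(-4) = -21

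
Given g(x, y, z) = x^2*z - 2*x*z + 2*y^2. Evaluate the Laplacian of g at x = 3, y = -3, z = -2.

0

∂²g/∂x² = 2*z
∂²g/∂y² = 4
∂²g/∂z² = 0
∇²g = 2*z + 4
At (3, -3, -2): 0.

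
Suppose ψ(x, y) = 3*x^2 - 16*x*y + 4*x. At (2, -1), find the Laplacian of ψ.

6

∂²ψ/∂x² = 6
∂²ψ/∂y² = 0
∇²ψ = 6
At (2, -1): 6.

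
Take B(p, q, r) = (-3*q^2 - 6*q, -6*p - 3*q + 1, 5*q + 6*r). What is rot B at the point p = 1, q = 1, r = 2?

(5, 0, 6)

(∇×B)₁ = ∂B₃/∂q − ∂B₂/∂r = 5
(∇×B)₂ = ∂B₁/∂r − ∂B₃/∂p = 0
(∇×B)₃ = ∂B₂/∂p − ∂B₁/∂q = 6*q
∇×B = (5, 0, 6*q)
At (1, 1, 2): (5, 0, 6).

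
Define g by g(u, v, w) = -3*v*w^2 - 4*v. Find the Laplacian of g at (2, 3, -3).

∂²g/∂u² = 0
∂²g/∂v² = 0
∂²g/∂w² = -6*v
∇²g = -6*v
At (2, 3, -3): -18.

-18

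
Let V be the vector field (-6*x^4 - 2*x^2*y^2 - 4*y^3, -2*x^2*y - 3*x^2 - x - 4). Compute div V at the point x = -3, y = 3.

738

∂V₁/∂x = -24*x^3 - 4*x*y^2
∂V₂/∂y = -2*x^2
∇·V = -24*x^3 - 2*x^2 - 4*x*y^2
At (-3, 3): 738.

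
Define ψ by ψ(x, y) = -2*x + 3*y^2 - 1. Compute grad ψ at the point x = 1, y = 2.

∂ψ/∂x = -2
∂ψ/∂y = 6*y
∇ψ = (-2, 6*y)
At (1, 2): (-2, 12).

(-2, 12)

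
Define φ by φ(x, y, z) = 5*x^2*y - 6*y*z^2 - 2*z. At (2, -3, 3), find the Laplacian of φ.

6

∂²φ/∂x² = 10*y
∂²φ/∂y² = 0
∂²φ/∂z² = -12*y
∇²φ = -2*y
At (2, -3, 3): 6.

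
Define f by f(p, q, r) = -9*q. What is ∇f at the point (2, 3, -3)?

∂f/∂p = 0
∂f/∂q = -9
∂f/∂r = 0
∇f = (0, -9, 0)
At (2, 3, -3): (0, -9, 0).

(0, -9, 0)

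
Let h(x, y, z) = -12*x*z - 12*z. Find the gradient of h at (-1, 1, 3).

∂h/∂x = -12*z
∂h/∂y = 0
∂h/∂z = -12*x - 12
∇h = (-12*z, 0, -12*x - 12)
At (-1, 1, 3): (-36, 0, 0).

(-36, 0, 0)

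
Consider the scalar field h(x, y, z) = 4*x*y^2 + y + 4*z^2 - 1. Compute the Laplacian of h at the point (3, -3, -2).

32

∂²h/∂x² = 0
∂²h/∂y² = 8*x
∂²h/∂z² = 8
∇²h = 8*x + 8
At (3, -3, -2): 32.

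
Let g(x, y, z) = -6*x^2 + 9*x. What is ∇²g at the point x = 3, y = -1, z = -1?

∂²g/∂x² = -12
∂²g/∂y² = 0
∂²g/∂z² = 0
∇²g = -12
At (3, -1, -1): -12.

-12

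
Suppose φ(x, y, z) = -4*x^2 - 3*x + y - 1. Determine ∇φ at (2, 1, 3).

(-19, 1, 0)

∂φ/∂x = -8*x - 3
∂φ/∂y = 1
∂φ/∂z = 0
∇φ = (-8*x - 3, 1, 0)
At (2, 1, 3): (-19, 1, 0).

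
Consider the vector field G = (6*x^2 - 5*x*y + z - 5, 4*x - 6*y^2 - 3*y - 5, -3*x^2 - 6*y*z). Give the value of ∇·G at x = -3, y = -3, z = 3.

30

∂G₁/∂x = 12*x - 5*y
∂G₂/∂y = -12*y - 3
∂G₃/∂z = -6*y
∇·G = 12*x - 23*y - 3
At (-3, -3, 3): 30.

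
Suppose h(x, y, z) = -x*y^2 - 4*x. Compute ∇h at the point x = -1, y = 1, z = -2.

(-5, 2, 0)

∂h/∂x = -y^2 - 4
∂h/∂y = -2*x*y
∂h/∂z = 0
∇h = (-y^2 - 4, -2*x*y, 0)
At (-1, 1, -2): (-5, 2, 0).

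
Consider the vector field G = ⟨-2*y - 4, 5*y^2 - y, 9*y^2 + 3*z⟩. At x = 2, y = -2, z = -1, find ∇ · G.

-18

∂G₁/∂x = 0
∂G₂/∂y = 10*y - 1
∂G₃/∂z = 3
∇·G = 10*y + 2
At (2, -2, -1): -18.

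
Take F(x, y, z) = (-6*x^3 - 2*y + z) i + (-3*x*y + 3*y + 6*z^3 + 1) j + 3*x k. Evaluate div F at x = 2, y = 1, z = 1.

-75

∂F₁/∂x = -18*x^2
∂F₂/∂y = -3*x + 3
∂F₃/∂z = 0
∇·F = -18*x^2 - 3*x + 3
At (2, 1, 1): -75.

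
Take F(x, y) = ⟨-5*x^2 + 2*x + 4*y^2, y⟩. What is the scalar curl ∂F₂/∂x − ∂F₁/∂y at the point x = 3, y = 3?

-24

∂F₂/∂x = 0
∂F₁/∂y = 8*y
Scalar curl = -8*y
At (3, 3): -24.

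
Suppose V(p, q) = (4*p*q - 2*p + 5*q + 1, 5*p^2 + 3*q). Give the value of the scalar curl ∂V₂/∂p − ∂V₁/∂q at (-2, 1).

-17

∂V₂/∂p = 10*p
∂V₁/∂q = 4*p + 5
Scalar curl = 6*p - 5
At (-2, 1): -17.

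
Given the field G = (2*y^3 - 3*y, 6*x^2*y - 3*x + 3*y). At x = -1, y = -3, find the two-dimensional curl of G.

∂G₂/∂x = 12*x*y - 3
∂G₁/∂y = 6*y^2 - 3
Scalar curl = 12*x*y - 6*y^2
At (-1, -3): -18.

-18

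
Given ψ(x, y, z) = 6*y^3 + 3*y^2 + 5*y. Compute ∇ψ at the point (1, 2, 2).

(0, 89, 0)

∂ψ/∂x = 0
∂ψ/∂y = 18*y^2 + 6*y + 5
∂ψ/∂z = 0
∇ψ = (0, 18*y^2 + 6*y + 5, 0)
At (1, 2, 2): (0, 89, 0).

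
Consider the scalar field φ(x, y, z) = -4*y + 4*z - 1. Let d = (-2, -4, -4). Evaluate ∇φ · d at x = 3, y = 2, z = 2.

0

∂φ/∂x = 0
∂φ/∂y = -4
∂φ/∂z = 4
∇φ at (3, 2, 2) = (0, -4, 4)
∇φ · d = (0)(-2) + (-4)(-4) + (4)(-4) = 0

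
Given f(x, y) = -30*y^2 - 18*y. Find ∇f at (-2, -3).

∂f/∂x = 0
∂f/∂y = -60*y - 18
∇f = (0, -60*y - 18)
At (-2, -3): (0, 162).

(0, 162)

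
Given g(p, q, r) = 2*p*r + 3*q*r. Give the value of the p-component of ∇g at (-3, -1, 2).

(∇g)_1 = ∂g/∂p = 2*r
At (-3, -1, 2): 4.

4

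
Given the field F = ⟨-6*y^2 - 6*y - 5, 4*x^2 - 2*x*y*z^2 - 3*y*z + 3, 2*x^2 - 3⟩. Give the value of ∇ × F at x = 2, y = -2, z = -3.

(∇×F)₁ = ∂F₃/∂y − ∂F₂/∂z = 4*x*y*z + 3*y
(∇×F)₂ = ∂F₁/∂z − ∂F₃/∂x = -4*x
(∇×F)₃ = ∂F₂/∂x − ∂F₁/∂y = 8*x - 2*y*z^2 + 12*y + 6
∇×F = (4*x*y*z + 3*y, -4*x, 8*x - 2*y*z^2 + 12*y + 6)
At (2, -2, -3): (42, -8, 34).

(42, -8, 34)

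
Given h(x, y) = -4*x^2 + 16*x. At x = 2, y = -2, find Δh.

-8

∂²h/∂x² = -8
∂²h/∂y² = 0
∇²h = -8
At (2, -2): -8.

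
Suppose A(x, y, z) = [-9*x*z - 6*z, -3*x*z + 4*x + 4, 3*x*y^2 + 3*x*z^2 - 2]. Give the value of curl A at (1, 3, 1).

(∇×A)₁ = ∂A₃/∂y − ∂A₂/∂z = 6*x*y + 3*x
(∇×A)₂ = ∂A₁/∂z − ∂A₃/∂x = -9*x - 3*y^2 - 3*z^2 - 6
(∇×A)₃ = ∂A₂/∂x − ∂A₁/∂y = -3*z + 4
∇×A = (6*x*y + 3*x, -9*x - 3*y^2 - 3*z^2 - 6, -3*z + 4)
At (1, 3, 1): (21, -45, 1).

(21, -45, 1)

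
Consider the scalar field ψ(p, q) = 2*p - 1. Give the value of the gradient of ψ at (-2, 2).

(2, 0)

∂ψ/∂p = 2
∂ψ/∂q = 0
∇ψ = (2, 0)
At (-2, 2): (2, 0).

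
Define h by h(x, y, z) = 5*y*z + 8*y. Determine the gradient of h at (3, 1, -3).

∂h/∂x = 0
∂h/∂y = 5*z + 8
∂h/∂z = 5*y
∇h = (0, 5*z + 8, 5*y)
At (3, 1, -3): (0, -7, 5).

(0, -7, 5)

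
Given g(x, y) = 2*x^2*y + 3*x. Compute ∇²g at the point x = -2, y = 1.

4

∂²g/∂x² = 4*y
∂²g/∂y² = 0
∇²g = 4*y
At (-2, 1): 4.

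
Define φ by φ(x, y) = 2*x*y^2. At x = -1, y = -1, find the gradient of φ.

∂φ/∂x = 2*y^2
∂φ/∂y = 4*x*y
∇φ = (2*y^2, 4*x*y)
At (-1, -1): (2, 4).

(2, 4)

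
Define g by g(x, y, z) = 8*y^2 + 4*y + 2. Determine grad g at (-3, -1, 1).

(0, -12, 0)

∂g/∂x = 0
∂g/∂y = 16*y + 4
∂g/∂z = 0
∇g = (0, 16*y + 4, 0)
At (-3, -1, 1): (0, -12, 0).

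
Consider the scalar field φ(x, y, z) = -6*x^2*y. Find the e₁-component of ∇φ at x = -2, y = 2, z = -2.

(∇φ)_1 = ∂φ/∂x = -12*x*y
At (-2, 2, -2): 48.

48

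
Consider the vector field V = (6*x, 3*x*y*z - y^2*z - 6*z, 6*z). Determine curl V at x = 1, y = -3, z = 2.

(24, 0, -18)

(∇×V)₁ = ∂V₃/∂y − ∂V₂/∂z = -3*x*y + y^2 + 6
(∇×V)₂ = ∂V₁/∂z − ∂V₃/∂x = 0
(∇×V)₃ = ∂V₂/∂x − ∂V₁/∂y = 3*y*z
∇×V = (-3*x*y + y^2 + 6, 0, 3*y*z)
At (1, -3, 2): (24, 0, -18).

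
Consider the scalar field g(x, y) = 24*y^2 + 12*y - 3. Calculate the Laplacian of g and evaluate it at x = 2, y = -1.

∂²g/∂x² = 0
∂²g/∂y² = 48
∇²g = 48
At (2, -1): 48.

48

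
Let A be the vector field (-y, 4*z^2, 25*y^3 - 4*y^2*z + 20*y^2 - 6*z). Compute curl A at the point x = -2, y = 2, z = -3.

(∇×A)₁ = ∂A₃/∂y − ∂A₂/∂z = 75*y^2 - 8*y*z + 40*y - 8*z
(∇×A)₂ = ∂A₁/∂z − ∂A₃/∂x = 0
(∇×A)₃ = ∂A₂/∂x − ∂A₁/∂y = 1
∇×A = (75*y^2 - 8*y*z + 40*y - 8*z, 0, 1)
At (-2, 2, -3): (452, 0, 1).

(452, 0, 1)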